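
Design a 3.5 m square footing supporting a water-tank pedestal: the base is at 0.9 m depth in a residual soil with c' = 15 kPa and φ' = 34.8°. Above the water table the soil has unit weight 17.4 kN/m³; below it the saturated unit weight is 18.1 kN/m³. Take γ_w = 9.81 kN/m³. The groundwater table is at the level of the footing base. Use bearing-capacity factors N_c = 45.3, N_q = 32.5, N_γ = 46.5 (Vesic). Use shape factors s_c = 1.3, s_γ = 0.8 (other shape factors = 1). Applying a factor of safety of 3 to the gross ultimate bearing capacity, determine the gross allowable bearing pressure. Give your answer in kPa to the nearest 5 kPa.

q_all ≈ 645 kPa

q = γ·D_f = 17.4 × 0.9 = 15.66 kPa.
For the ½γBN_γ term take γ' = 18.1 − 9.81 = 8.29 kN/m³ (soil below base is submerged).
c·N_c·s_c = 15 × 45.3 × 1.3 = 883.35 kPa
q·N_q = 15.66 × 32.5 = 508.95 kPa
0.5·γ·B·N_γ·s_γ = 0.5 × 8.29 × 3.5 × 46.5 × 0.8 = 539.68 kPa
q_ult = 883.35 + 508.95 + 539.68 = 1932 kPa.
q_all = q_ult / FS = 1932 / 3 = 643.99 kPa.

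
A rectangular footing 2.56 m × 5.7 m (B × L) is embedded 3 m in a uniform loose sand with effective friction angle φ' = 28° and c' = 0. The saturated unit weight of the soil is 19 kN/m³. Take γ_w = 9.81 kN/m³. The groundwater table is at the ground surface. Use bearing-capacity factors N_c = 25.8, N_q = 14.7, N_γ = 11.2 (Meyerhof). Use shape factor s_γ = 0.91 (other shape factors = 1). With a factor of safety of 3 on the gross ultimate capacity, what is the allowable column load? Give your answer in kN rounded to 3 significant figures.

P_all ≈ 2550 kN

With the water table at the surface the whole profile is submerged: γ' = 19 − 9.81 = 9.19 kN/m³, so q = γ'·D_f = 27.57 kPa; the same γ' applies in the ½γBN_γ term.
q_ult = q·N_q + 0.5·γ·B·N_γ·s_γ
     = 27.57 × 14.7 + 0.5 × 9.19 × 2.56 × 11.2 × 0.91
     = 405.28 + 119.89 = 525.17 kPa.
Gross allowable pressure q_all = 525.17 / 3 = 175.06 kPa.
Footing area = 14.592 m², so allowable column load = 175.06 × 14.592 = 2554.4 kN.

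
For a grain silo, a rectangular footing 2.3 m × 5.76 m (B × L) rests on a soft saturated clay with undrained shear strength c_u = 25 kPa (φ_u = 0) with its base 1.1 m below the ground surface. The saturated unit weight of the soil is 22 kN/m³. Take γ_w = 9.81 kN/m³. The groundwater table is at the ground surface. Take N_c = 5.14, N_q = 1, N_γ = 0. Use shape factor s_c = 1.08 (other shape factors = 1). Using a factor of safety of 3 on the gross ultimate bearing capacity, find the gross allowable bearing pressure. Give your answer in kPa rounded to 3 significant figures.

Water table at ground surface, so effective unit weight γ' = 22 − 9.81 = 12.19 kN/m³ is used throughout; overburden q = 12.19 × 1.1 = 13.409 kPa.
Cohesion term c·N_c·s_c = 25 × 5.14 × 1.08 = 138.78 kPa; surcharge term q·N_q = 13.409 × 1 = 13.409 kPa.
q_ult = 138.78 + 13.409 = 152.19 kPa.
q_all = 152.19 / 3 = 50.73 kPa.

q_all ≈ 50.7 kPa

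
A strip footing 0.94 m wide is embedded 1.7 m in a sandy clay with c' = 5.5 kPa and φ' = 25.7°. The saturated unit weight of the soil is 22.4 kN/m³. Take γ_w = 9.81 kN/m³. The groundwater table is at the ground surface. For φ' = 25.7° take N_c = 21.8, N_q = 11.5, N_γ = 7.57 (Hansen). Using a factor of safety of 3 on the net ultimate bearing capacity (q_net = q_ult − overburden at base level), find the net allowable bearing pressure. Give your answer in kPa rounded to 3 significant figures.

q_all(net) ≈ 130 kPa

With the water table at the surface the whole profile is submerged: γ' = 22.4 − 9.81 = 12.59 kN/m³, so q = γ'·D_f = 21.403 kPa; the same γ' applies in the ½γBN_γ term.
q_ult = c·N_c + q·N_q + 0.5·γ·B·N_γ
     = 5.5 × 21.8 + 21.403 × 11.5 + 0.5 × 12.59 × 0.94 × 7.57
     = 119.9 + 246.13 + 44.794 = 410.83 kPa.
q_net = 410.83 − 21.403 = 389.43 kPa.
q_all(net) = 389.43 / 3 = 129.81 kPa.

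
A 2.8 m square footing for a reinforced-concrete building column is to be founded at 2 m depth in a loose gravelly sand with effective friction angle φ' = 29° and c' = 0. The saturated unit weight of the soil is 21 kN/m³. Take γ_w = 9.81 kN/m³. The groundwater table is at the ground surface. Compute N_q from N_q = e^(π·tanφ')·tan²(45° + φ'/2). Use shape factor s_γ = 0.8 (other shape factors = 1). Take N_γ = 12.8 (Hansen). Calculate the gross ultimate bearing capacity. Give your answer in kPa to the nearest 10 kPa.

tan29° = 0.5543, so N_q = e^(π×0.5543)·tan²(59.5°) = 5.705 × 2.882 = 16.44.
Water table at ground surface, so effective unit weight γ' = 21 − 9.81 = 11.19 kN/m³ is used throughout; overburden q = 11.19 × 2 = 22.38 kPa; the same γ' applies in the ½γBN_γ term.
Surcharge term q·N_q = 22.38 × 16.443 = 368 kPa; self-weight term 0.5·γ·B·N_γ·s_γ = 0.5 × 11.19 × 2.8 × 12.8 × 0.8 = 160.42 kPa.
q_ult = 368 + 160.42 = 528.42 kPa.

q_ult ≈ 530 kPa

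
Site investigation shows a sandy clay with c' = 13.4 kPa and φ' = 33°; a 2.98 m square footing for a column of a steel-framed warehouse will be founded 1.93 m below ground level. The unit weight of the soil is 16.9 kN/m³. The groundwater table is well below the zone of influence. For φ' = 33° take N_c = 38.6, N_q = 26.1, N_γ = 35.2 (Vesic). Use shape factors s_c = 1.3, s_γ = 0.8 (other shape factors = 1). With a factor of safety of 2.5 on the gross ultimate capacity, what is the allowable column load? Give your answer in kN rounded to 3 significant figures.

Overburden at base level: q = 16.9 × 1.93 = 32.617 kPa.
Cohesion term c·N_c·s_c = 13.4 × 38.6 × 1.3 = 672.41 kPa; surcharge term q·N_q = 32.617 × 26.1 = 851.3 kPa; self-weight term 0.5·γ·B·N_γ·s_γ = 0.5 × 16.9 × 2.98 × 35.2 × 0.8 = 709.1 kPa.
q_ult = 672.41 + 851.3 + 709.1 = 2232.8 kPa.
Gross allowable pressure q_all = 2232.8 / 2.5 = 893.13 kPa.
Footing area = 8.8804 m², so allowable column load = 893.13 × 8.8804 = 7931.3 kN.

P_all ≈ 7930 kN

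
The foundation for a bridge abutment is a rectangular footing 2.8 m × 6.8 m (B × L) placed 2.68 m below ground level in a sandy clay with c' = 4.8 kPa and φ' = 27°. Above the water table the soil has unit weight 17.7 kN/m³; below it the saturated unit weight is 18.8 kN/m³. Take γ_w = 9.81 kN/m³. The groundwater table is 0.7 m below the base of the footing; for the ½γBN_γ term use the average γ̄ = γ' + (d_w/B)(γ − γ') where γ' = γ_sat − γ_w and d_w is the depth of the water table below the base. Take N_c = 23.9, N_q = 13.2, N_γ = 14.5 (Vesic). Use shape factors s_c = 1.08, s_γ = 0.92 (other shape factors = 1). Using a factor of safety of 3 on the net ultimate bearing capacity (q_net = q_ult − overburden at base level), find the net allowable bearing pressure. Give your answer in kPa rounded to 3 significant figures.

q_all(net) ≈ 304 kPa

q = γ·D_f = 17.7 × 2.68 = 47.436 kPa.
γ' = 8.99 kN/m³; averaging over the depth B below the base, γ̄ = γ' + (d_w/B)(γ − γ') = 11.168 kN/m³.
c·N_c·s_c = 4.8 × 23.9 × 1.08 = 123.9 kPa
q·N_q = 47.436 × 13.2 = 626.16 kPa
0.5·γ·B·N_γ·s_γ = 0.5 × 11.168 × 2.8 × 14.5 × 0.92 = 208.56 kPa
q_ult = 123.9 + 626.16 + 208.56 = 958.62 kPa.
q_net = 958.62 − 47.436 = 911.18 kPa.
q_all(net) = 911.18 / 3 = 303.73 kPa.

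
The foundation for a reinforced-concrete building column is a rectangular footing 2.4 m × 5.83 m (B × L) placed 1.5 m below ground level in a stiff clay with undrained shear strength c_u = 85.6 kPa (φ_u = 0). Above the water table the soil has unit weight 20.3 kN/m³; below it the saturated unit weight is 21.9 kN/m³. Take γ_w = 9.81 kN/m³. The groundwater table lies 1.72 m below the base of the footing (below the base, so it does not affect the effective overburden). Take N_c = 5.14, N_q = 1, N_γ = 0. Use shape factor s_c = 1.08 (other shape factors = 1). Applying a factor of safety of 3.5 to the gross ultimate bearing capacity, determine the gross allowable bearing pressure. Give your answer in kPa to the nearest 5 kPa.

q = γ·D_f = 20.3 × 1.5 = 30.45 kPa.
c·N_c·s_c = 85.6 × 5.14 × 1.08 = 475.18 kPa
q·N_q = 30.45 × 1 = 30.45 kPa
q_ult = 475.18 + 30.45 = 505.63 kPa.
q_all = q_ult / FS = 505.63 / 3.5 = 144.47 kPa.

q_all ≈ 145 kPa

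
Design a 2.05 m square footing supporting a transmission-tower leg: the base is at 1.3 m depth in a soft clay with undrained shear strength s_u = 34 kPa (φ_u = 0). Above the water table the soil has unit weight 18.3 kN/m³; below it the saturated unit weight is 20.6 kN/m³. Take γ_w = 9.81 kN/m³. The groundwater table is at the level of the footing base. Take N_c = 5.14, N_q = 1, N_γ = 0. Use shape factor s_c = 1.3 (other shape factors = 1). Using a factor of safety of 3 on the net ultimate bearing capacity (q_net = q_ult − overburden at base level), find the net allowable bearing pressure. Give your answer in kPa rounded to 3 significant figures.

q = γ·D_f = 18.3 × 1.3 = 23.79 kPa.
c·N_c·s_c = 34 × 5.14 × 1.3 = 227.19 kPa
q·N_q = 23.79 × 1 = 23.79 kPa
q_ult = 227.19 + 23.79 = 250.98 kPa.
q_net = 250.98 − 23.79 = 227.19 kPa.
q_all(net) = 227.19 / 3 = 75.729 kPa.

q_all(net) ≈ 75.7 kPa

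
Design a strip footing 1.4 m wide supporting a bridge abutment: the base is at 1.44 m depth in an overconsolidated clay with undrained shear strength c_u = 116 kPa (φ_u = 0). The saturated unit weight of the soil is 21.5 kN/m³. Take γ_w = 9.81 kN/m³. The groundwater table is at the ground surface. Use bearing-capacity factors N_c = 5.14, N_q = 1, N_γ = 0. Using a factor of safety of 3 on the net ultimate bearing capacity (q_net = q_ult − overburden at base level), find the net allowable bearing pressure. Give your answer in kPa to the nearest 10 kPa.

q_all(net) ≈ 200 kPa

With the water table at the surface the whole profile is submerged: γ' = 21.5 − 9.81 = 11.69 kN/m³, so q = γ'·D_f = 16.834 kPa.
q_ult = c·N_c + q·N_q
     = 116 × 5.14 + 16.834 × 1
     = 596.24 + 16.834 = 613.07 kPa.
q_net = 613.07 − 16.834 = 596.24 kPa.
q_all(net) = 596.24 / 3 = 198.75 kPa.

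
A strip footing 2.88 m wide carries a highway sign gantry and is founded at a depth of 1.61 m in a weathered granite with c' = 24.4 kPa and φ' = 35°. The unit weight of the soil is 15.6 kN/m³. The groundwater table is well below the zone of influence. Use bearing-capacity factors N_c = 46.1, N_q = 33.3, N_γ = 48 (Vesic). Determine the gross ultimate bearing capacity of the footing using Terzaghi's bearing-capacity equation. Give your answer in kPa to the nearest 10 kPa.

Effective surcharge at the founding depth q = γ·D_f = 15.6 × 1.61 = 25.116 kPa.
q_ult = c·N_c + q·N_q + 0.5·γ·B·N_γ
     = 24.4 × 46.1 + 25.116 × 33.3 + 0.5 × 15.6 × 2.88 × 48
     = 1124.8 + 836.36 + 1078.3 = 3039.5 kPa.

q_ult ≈ 3040 kPa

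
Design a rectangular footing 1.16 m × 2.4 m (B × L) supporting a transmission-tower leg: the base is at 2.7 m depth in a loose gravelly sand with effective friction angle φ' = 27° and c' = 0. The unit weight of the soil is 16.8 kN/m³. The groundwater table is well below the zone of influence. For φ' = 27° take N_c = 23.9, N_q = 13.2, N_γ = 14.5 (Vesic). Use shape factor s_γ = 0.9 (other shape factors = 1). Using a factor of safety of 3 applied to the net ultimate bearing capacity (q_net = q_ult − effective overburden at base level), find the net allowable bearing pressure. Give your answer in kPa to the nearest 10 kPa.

q_all(net) ≈ 230 kPa

q = γ·D_f = 16.8 × 2.7 = 45.36 kPa.
q·N_q = 45.36 × 13.2 = 598.75 kPa
0.5·γ·B·N_γ·s_γ = 0.5 × 16.8 × 1.16 × 14.5 × 0.9 = 127.16 kPa
q_ult = 598.75 + 127.16 = 725.91 kPa.
Net ultimate: q_net = 725.91 − 45.36 = 680.55 kPa.
q_all(net) = 680.55 / 3 = 226.85 kPa.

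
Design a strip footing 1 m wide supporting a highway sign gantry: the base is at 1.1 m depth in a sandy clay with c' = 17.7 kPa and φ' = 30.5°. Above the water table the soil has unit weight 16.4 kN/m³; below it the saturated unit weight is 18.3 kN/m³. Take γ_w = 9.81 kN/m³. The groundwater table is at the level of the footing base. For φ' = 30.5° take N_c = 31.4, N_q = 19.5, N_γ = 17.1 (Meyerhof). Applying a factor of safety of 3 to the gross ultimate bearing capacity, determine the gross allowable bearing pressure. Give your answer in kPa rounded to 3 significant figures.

q_all ≈ 327 kPa

Overburden at base level: q = 16.4 × 1.1 = 18.04 kPa.
Below the base the soil is submerged, so the ½γBN_γ term uses γ' = 18.3 − 9.81 = 8.49 kN/m³.
Cohesion term c·N_c = 17.7 × 31.4 = 555.78 kPa; surcharge term q·N_q = 18.04 × 19.5 = 351.78 kPa; self-weight term 0.5·γ·B·N_γ = 0.5 × 8.49 × 1 × 17.1 = 72.59 kPa.
q_ult = 555.78 + 351.78 + 72.59 = 980.15 kPa.
q_all = q_ult / FS = 980.15 / 3 = 326.72 kPa.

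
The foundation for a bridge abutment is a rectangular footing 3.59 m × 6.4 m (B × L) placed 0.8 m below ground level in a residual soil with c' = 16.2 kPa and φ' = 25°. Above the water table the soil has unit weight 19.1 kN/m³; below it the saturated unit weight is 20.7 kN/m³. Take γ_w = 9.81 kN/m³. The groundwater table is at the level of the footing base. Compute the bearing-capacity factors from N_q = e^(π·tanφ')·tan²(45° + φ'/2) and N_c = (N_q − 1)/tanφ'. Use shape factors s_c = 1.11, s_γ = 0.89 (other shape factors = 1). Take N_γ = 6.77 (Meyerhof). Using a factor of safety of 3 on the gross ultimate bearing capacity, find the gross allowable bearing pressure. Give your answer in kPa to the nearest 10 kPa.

q_all ≈ 220 kPa

N_q = e^(π·tan25°)·tan²(57.5°) = 10.66; N_c = (N_q − 1)/tanφ' = 20.72.
q = γ·D_f = 19.1 × 0.8 = 15.28 kPa.
For the ½γBN_γ term take γ' = 20.7 − 9.81 = 10.89 kN/m³ (soil below base is submerged).
c·N_c·s_c = 16.2 × 20.721 × 1.11 = 372.6 kPa
q·N_q = 15.28 × 10.662 = 162.92 kPa
0.5·γ·B·N_γ·s_γ = 0.5 × 10.89 × 3.59 × 6.77 × 0.89 = 117.78 kPa
q_ult = 372.6 + 162.92 + 117.78 = 653.29 kPa.
q_all = 653.29 / 3 = 217.76 kPa.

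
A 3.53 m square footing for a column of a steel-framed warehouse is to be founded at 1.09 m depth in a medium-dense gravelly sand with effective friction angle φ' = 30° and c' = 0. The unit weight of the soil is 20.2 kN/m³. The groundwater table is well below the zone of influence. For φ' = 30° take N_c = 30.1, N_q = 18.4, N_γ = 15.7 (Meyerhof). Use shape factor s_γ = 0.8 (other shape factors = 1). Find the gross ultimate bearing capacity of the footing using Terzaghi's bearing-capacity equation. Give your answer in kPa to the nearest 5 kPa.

q_ult ≈ 855 kPa

q = γ·D_f = 20.2 × 1.09 = 22.018 kPa.
q·N_q = 22.018 × 18.4 = 405.13 kPa
0.5·γ·B·N_γ·s_γ = 0.5 × 20.2 × 3.53 × 15.7 × 0.8 = 447.8 kPa
q_ult = 405.13 + 447.8 = 852.93 kPa.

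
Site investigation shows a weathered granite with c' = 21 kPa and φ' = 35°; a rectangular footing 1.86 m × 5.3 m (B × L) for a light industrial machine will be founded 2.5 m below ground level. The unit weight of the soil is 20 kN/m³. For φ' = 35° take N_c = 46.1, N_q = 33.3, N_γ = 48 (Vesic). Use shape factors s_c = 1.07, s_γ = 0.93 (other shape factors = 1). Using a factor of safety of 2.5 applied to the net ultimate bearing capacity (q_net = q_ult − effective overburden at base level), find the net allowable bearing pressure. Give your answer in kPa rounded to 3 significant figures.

q = γ·D_f = 20 × 2.5 = 50 kPa.
c·N_c·s_c = 21 × 46.1 × 1.07 = 1035.9 kPa
q·N_q = 50 × 33.3 = 1665 kPa
0.5·γ·B·N_γ·s_γ = 0.5 × 20 × 1.86 × 48 × 0.93 = 830.3 kPa
q_ult = 1035.9 + 1665 + 830.3 = 3531.2 kPa.
Net ultimate: q_net = 3531.2 − 50 = 3481.2 kPa.
q_all(net) = 3481.2 / 2.5 = 1392.5 kPa.

q_all(net) ≈ 1390 kPa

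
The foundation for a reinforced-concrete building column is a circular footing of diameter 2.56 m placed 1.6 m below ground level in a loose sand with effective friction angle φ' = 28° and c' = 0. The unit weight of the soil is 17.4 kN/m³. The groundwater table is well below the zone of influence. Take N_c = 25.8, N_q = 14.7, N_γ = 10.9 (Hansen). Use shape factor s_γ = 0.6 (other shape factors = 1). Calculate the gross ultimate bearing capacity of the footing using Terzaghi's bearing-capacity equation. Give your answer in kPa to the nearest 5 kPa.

q_ult ≈ 555 kPa

q = γ·D_f = 17.4 × 1.6 = 27.84 kPa.
q·N_q = 27.84 × 14.7 = 409.25 kPa
0.5·γ·B·N_γ·s_γ = 0.5 × 17.4 × 2.56 × 10.9 × 0.6 = 145.66 kPa
q_ult = 409.25 + 145.66 = 554.91 kPa.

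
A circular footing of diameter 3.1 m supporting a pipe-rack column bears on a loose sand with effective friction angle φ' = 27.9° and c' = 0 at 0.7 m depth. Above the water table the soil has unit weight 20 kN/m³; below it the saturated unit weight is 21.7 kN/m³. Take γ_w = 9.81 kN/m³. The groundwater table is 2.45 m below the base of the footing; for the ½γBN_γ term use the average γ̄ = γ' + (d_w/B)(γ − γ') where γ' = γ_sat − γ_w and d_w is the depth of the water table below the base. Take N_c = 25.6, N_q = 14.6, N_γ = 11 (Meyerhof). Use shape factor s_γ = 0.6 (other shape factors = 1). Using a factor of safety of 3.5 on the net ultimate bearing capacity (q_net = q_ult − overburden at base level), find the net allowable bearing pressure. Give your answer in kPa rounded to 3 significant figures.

Overburden at base level: q = 20 × 0.7 = 14 kPa.
The water table is 2.45 m below the base (< B = 3.1 m), so the ½γBN_γ term uses γ̄ = γ' + (d_w/B)(γ − γ') = 11.89 + (2.45/3.1)(20 − 11.89) = 18.3 kN/m³.
Surcharge term q·N_q = 14 × 14.6 = 204.4 kPa; self-weight term 0.5·γ·B·N_γ·s_γ = 0.5 × 18.3 × 3.1 × 11 × 0.6 = 187.2 kPa.
q_ult = 204.4 + 187.2 = 391.6 kPa.
q_net = 391.6 − 14 = 377.6 kPa.
q_all(net) = 377.6 / 3.5 = 107.89 kPa.

q_all(net) ≈ 108 kPa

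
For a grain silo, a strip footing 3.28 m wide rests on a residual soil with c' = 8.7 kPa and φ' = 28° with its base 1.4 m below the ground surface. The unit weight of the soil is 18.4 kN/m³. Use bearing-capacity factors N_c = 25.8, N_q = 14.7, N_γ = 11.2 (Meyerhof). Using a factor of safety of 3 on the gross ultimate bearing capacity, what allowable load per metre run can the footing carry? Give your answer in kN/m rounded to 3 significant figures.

Overburden at base level: q = 18.4 × 1.4 = 25.76 kPa.
Cohesion term c·N_c = 8.7 × 25.8 = 224.46 kPa; surcharge term q·N_q = 25.76 × 14.7 = 378.67 kPa; self-weight term 0.5·γ·B·N_γ = 0.5 × 18.4 × 3.28 × 11.2 = 337.97 kPa.
q_ult = 224.46 + 378.67 + 337.97 = 941.1 kPa.
Gross allowable pressure q_all = 941.1 / 3 = 313.7 kPa.
Allowable wall load = q_all × B = 313.7 × 3.28 = 1028.9 kN per metre run.

≈ 1030 kN/m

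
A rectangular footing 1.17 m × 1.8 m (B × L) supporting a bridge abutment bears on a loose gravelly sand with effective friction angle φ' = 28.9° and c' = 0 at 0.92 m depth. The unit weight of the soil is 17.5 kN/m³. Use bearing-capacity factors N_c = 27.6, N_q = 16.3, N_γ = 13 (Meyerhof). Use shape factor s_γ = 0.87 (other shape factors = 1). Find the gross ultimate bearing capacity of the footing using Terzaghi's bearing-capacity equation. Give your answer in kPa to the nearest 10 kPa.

Effective surcharge at the founding depth q = γ·D_f = 17.5 × 0.92 = 16.1 kPa.
q_ult = q·N_q + 0.5·γ·B·N_γ·s_γ
     = 16.1 × 16.3 + 0.5 × 17.5 × 1.17 × 13 × 0.87
     = 262.43 + 115.79 = 378.22 kPa.

q_ult ≈ 380 kPa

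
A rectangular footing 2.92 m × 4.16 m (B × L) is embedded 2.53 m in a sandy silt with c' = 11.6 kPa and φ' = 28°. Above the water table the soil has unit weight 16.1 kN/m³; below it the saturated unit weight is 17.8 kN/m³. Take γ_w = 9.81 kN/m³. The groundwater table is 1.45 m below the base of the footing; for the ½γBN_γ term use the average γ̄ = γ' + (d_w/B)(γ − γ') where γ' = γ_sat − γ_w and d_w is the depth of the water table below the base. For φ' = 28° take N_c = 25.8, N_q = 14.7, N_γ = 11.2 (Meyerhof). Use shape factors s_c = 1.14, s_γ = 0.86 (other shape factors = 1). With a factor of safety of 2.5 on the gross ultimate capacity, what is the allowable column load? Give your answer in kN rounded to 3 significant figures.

P_all ≈ 5390 kN

Effective surcharge at the founding depth q = γ·D_f = 16.1 × 2.53 = 40.733 kPa.
With d_w = 1.45 m < B, γ̄ = 7.99 + (1.45/2.92) × (16.1 − 7.99) = 12.017 kN/m³.
q_ult = c·N_c·s_c + q·N_q + 0.5·γ·B·N_γ·s_γ
     = 11.6 × 25.8 × 1.14 + 40.733 × 14.7 + 0.5 × 12.017 × 2.92 × 11.2 × 0.86
     = 341.18 + 598.78 + 168.99 = 1108.9 kPa.
Gross allowable pressure q_all = 1108.9 / 2.5 = 443.58 kPa.
Footing area = 12.1472 m², so allowable column load = 443.58 × 12.1472 = 5388.3 kN.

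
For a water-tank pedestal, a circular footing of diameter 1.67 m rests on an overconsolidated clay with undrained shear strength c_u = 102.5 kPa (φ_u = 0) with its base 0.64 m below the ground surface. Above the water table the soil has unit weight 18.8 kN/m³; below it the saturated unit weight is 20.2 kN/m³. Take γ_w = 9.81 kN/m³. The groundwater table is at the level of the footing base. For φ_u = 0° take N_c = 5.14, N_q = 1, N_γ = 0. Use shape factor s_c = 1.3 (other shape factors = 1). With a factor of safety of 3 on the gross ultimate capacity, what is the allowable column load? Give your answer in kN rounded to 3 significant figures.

Overburden at base level: q = 18.8 × 0.64 = 12.032 kPa.
Cohesion term c·N_c·s_c = 102.5 × 5.14 × 1.3 = 684.91 kPa; surcharge term q·N_q = 12.032 × 1 = 12.032 kPa.
q_ult = 684.91 + 12.032 = 696.94 kPa.
Gross allowable pressure q_all = 696.94 / 3 = 232.31 kPa.
Footing area = 2.1904 m², so allowable column load = 232.31 × 2.1904 = 508.86 kN.

P_all ≈ 509 kN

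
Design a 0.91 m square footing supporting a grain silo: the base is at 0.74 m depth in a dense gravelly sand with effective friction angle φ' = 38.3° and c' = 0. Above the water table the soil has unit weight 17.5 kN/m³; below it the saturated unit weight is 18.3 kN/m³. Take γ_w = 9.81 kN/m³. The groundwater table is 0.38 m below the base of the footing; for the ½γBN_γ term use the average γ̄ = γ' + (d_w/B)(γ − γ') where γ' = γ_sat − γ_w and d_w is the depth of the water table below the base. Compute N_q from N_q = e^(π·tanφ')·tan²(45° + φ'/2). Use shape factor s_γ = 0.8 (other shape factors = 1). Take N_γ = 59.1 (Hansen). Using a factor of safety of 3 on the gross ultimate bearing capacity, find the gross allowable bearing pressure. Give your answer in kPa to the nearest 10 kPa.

N_q = e^(π·tan38.3°)·tan²(64.15°) = 50.93.
q = γ·D_f = 17.5 × 0.74 = 12.95 kPa.
γ' = 8.49 kN/m³; averaging over the depth B below the base, γ̄ = γ' + (d_w/B)(γ − γ') = 12.252 kN/m³.
q·N_q = 12.95 × 50.926 = 659.49 kPa
0.5·γ·B·N_γ·s_γ = 0.5 × 12.252 × 0.91 × 59.1 × 0.8 = 263.58 kPa
q_ult = 659.49 + 263.58 = 923.07 kPa.
q_all = 923.07 / 3 = 307.69 kPa.

q_all ≈ 310 kPa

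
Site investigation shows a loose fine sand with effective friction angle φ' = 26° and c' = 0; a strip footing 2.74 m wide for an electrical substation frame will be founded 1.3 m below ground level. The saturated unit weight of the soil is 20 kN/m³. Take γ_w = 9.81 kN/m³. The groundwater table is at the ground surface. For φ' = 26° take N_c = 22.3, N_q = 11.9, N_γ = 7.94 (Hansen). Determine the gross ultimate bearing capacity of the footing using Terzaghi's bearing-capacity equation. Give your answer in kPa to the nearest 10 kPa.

q_ult ≈ 270 kPa

γ' = 20 − 9.81 = 10.19 kN/m³ (submerged throughout). q = 10.19 × 1.3 = 13.247 kPa; the same γ' applies in the ½γBN_γ term.
q·N_q = 13.247 × 11.9 = 157.64 kPa
0.5·γ·B·N_γ = 0.5 × 10.19 × 2.74 × 7.94 = 110.84 kPa
q_ult = 157.64 + 110.84 = 268.48 kPa.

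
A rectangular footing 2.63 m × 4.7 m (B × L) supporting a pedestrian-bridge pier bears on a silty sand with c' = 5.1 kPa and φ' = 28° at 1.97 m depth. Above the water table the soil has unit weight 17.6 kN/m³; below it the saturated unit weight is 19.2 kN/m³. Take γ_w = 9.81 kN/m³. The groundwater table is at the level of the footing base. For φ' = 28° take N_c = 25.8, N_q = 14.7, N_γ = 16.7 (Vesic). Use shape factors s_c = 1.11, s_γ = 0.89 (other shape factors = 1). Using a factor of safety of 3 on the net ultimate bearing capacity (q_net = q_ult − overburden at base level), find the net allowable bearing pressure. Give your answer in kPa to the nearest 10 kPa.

q = γ·D_f = 17.6 × 1.97 = 34.672 kPa.
For the ½γBN_γ term take γ' = 19.2 − 9.81 = 9.39 kN/m³ (soil below base is submerged).
c·N_c·s_c = 5.1 × 25.8 × 1.11 = 146.05 kPa
q·N_q = 34.672 × 14.7 = 509.68 kPa
0.5·γ·B·N_γ·s_γ = 0.5 × 9.39 × 2.63 × 16.7 × 0.89 = 183.53 kPa
q_ult = 146.05 + 509.68 + 183.53 = 839.26 kPa.
q_net = 839.26 − 34.672 = 804.59 kPa.
q_all(net) = 804.59 / 3 = 268.2 kPa.

q_all(net) ≈ 270 kPa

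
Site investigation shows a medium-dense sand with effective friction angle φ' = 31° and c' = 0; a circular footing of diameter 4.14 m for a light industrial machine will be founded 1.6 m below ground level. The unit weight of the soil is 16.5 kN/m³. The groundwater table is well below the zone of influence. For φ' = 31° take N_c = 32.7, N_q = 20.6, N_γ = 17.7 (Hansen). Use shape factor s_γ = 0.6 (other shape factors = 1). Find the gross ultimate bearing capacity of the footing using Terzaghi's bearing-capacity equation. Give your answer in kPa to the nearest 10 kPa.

q_ult ≈ 910 kPa

Overburden at base level: q = 16.5 × 1.6 = 26.4 kPa.
Surcharge term q·N_q = 26.4 × 20.6 = 543.84 kPa; self-weight term 0.5·γ·B·N_γ·s_γ = 0.5 × 16.5 × 4.14 × 17.7 × 0.6 = 362.73 kPa.
q_ult = 543.84 + 362.73 = 906.57 kPa.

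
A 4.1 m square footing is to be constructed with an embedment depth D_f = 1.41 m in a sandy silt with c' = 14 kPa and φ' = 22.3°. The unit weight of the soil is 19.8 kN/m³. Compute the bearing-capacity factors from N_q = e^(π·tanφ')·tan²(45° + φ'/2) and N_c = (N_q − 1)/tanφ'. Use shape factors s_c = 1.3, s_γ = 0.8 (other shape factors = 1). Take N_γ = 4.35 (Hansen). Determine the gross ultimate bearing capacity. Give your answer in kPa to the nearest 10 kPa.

tan22.3° = 0.4101, so N_q = e^(π×0.4101)·tan²(56.15°) = 3.627 × 2.223 = 8.06.
N_c = (8.06 − 1)/tan22.3° = 17.22.
Overburden at base level: q = 19.8 × 1.41 = 27.918 kPa.
Cohesion term c·N_c·s_c = 14 × 17.222 × 1.3 = 313.44 kPa; surcharge term q·N_q = 27.918 × 8.0632 = 225.11 kPa; self-weight term 0.5·γ·B·N_γ·s_γ = 0.5 × 19.8 × 4.1 × 4.35 × 0.8 = 141.25 kPa.
q_ult = 313.44 + 225.11 + 141.25 = 679.8 kPa.

q_ult ≈ 680 kPa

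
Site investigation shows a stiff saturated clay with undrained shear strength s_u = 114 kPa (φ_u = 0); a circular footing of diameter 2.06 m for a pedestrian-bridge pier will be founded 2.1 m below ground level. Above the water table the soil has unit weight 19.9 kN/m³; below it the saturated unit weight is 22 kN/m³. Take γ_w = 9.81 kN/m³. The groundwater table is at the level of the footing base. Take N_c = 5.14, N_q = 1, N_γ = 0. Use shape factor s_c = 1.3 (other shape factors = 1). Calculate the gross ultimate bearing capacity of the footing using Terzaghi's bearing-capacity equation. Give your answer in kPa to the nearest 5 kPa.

q_ult ≈ 805 kPa

q = γ·D_f = 19.9 × 2.1 = 41.79 kPa.
c·N_c·s_c = 114 × 5.14 × 1.3 = 761.75 kPa
q·N_q = 41.79 × 1 = 41.79 kPa
q_ult = 761.75 + 41.79 = 803.54 kPa.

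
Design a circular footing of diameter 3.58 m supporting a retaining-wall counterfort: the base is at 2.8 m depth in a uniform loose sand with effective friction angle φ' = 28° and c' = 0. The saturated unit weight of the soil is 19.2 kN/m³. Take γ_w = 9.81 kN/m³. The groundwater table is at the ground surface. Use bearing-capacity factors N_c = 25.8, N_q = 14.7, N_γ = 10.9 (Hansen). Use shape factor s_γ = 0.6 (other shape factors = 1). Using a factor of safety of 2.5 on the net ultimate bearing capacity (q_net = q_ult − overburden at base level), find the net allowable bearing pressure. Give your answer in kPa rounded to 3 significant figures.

With the water table at the surface the whole profile is submerged: γ' = 19.2 − 9.81 = 9.39 kN/m³, so q = γ'·D_f = 26.292 kPa; the same γ' applies in the ½γBN_γ term.
q_ult = q·N_q + 0.5·γ·B·N_γ·s_γ
     = 26.292 × 14.7 + 0.5 × 9.39 × 3.58 × 10.9 × 0.6
     = 386.49 + 109.92 = 496.42 kPa.
q_net = 496.42 − 26.292 = 470.13 kPa.
q_all(net) = 470.13 / 2.5 = 188.05 kPa.

q_all(net) ≈ 188 kPa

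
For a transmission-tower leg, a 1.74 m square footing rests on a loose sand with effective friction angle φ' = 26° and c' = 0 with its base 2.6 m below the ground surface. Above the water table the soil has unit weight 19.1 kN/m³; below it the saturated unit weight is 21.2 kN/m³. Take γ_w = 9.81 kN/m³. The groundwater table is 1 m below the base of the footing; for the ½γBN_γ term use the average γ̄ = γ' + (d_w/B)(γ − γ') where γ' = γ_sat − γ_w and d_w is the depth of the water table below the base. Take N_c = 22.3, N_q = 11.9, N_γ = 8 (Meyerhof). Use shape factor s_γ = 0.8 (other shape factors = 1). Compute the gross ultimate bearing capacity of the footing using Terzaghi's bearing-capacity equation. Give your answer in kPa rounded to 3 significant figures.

q_ult ≈ 679 kPa

Effective surcharge at the founding depth q = γ·D_f = 19.1 × 2.6 = 49.66 kPa.
With d_w = 1 m < B, γ̄ = 11.39 + (1/1.74) × (19.1 − 11.39) = 15.821 kN/m³.
q_ult = q·N_q + 0.5·γ·B·N_γ·s_γ
     = 49.66 × 11.9 + 0.5 × 15.821 × 1.74 × 8 × 0.8
     = 590.95 + 88.092 = 679.05 kPa.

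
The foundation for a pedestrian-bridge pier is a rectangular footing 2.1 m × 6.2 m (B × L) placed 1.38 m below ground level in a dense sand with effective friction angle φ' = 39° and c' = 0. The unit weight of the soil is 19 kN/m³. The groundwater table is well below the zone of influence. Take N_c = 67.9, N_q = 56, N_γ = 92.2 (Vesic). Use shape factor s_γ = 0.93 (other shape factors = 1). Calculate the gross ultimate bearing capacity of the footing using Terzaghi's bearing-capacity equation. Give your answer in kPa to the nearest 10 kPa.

q = γ·D_f = 19 × 1.38 = 26.22 kPa.
q·N_q = 26.22 × 56 = 1468.3 kPa
0.5·γ·B·N_γ·s_γ = 0.5 × 19 × 2.1 × 92.2 × 0.93 = 1710.6 kPa
q_ult = 1468.3 + 1710.6 = 3179 kPa.

q_ult ≈ 3180 kPa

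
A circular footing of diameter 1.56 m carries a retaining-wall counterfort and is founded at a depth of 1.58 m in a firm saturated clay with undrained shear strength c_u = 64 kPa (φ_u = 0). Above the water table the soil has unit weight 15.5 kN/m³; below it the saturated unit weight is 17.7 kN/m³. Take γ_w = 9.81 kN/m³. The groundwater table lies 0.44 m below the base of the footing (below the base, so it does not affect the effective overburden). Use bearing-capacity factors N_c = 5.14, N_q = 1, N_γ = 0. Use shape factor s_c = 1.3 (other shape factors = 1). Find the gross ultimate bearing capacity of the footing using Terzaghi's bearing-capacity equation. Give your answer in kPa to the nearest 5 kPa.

Overburden at base level: q = 15.5 × 1.58 = 24.49 kPa.
Cohesion term c·N_c·s_c = 64 × 5.14 × 1.3 = 427.65 kPa; surcharge term q·N_q = 24.49 × 1 = 24.49 kPa.
q_ult = 427.65 + 24.49 = 452.14 kPa.

q_ult ≈ 450 kPa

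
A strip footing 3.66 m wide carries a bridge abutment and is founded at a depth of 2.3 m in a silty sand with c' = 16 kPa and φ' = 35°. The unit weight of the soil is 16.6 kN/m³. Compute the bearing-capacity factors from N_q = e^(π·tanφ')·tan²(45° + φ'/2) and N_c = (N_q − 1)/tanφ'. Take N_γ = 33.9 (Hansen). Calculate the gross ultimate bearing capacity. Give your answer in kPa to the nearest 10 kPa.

q_ult ≈ 3040 kPa

tan35° = 0.7002, so N_q = e^(π×0.7002)·tan²(62.5°) = 9.023 × 3.69 = 33.3.
N_c = (33.3 − 1)/tan35° = 46.12.
Overburden at base level: q = 16.6 × 2.3 = 38.18 kPa.
Cohesion term c·N_c = 16 × 46.124 = 737.98 kPa; surcharge term q·N_q = 38.18 × 33.296 = 1271.2 kPa; self-weight term 0.5·γ·B·N_γ = 0.5 × 16.6 × 3.66 × 33.9 = 1029.8 kPa.
q_ult = 737.98 + 1271.2 + 1029.8 = 3039 kPa.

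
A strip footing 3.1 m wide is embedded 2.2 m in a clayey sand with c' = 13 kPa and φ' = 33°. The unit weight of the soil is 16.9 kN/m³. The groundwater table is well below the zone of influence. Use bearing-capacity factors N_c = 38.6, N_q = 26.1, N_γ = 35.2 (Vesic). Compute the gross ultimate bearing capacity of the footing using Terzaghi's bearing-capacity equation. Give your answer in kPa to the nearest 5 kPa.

Effective surcharge at the founding depth q = γ·D_f = 16.9 × 2.2 = 37.18 kPa.
q_ult = c·N_c + q·N_q + 0.5·γ·B·N_γ
     = 13 × 38.6 + 37.18 × 26.1 + 0.5 × 16.9 × 3.1 × 35.2
     = 501.8 + 970.4 + 922.06 = 2394.3 kPa.

q_ult ≈ 2395 kPa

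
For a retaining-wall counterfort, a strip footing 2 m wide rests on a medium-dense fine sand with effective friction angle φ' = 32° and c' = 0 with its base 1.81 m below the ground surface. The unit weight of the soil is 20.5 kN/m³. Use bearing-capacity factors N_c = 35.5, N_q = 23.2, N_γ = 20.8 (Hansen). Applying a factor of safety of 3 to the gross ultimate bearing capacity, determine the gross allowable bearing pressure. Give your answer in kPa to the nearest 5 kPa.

q_all ≈ 430 kPa

Overburden at base level: q = 20.5 × 1.81 = 37.105 kPa.
Surcharge term q·N_q = 37.105 × 23.2 = 860.84 kPa; self-weight term 0.5·γ·B·N_γ = 0.5 × 20.5 × 2 × 20.8 = 426.4 kPa.
q_ult = 860.84 + 426.4 = 1287.2 kPa.
q_all = q_ult / FS = 1287.2 / 3 = 429.08 kPa.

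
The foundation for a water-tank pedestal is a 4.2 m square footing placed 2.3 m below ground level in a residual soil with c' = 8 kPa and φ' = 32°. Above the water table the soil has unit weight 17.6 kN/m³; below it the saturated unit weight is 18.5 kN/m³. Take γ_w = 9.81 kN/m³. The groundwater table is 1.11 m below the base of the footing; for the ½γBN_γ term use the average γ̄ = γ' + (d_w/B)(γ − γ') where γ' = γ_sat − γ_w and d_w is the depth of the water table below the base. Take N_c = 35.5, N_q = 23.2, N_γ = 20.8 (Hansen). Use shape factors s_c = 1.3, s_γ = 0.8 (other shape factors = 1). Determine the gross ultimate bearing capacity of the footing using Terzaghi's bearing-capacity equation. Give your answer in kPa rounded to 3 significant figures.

q_ult ≈ 1690 kPa

Overburden at base level: q = 17.6 × 2.3 = 40.48 kPa.
The water table is 1.11 m below the base (< B = 4.2 m), so the ½γBN_γ term uses γ̄ = γ' + (d_w/B)(γ − γ') = 8.69 + (1.11/4.2)(17.6 − 8.69) = 11.045 kN/m³.
Cohesion term c·N_c·s_c = 8 × 35.5 × 1.3 = 369.2 kPa; surcharge term q·N_q = 40.48 × 23.2 = 939.14 kPa; self-weight term 0.5·γ·B·N_γ·s_γ = 0.5 × 11.045 × 4.2 × 20.8 × 0.8 = 385.95 kPa.
q_ult = 369.2 + 939.14 + 385.95 = 1694.3 kPa.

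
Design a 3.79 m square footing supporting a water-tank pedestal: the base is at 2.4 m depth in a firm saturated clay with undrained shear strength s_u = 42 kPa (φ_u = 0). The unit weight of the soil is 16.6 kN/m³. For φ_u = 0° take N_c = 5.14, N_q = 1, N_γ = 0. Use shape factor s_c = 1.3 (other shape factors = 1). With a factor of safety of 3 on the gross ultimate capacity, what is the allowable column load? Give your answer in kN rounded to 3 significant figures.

Overburden at base level: q = 16.6 × 2.4 = 39.84 kPa.
Cohesion term c·N_c·s_c = 42 × 5.14 × 1.3 = 280.64 kPa; surcharge term q·N_q = 39.84 × 1 = 39.84 kPa.
q_ult = 280.64 + 39.84 = 320.48 kPa.
Gross allowable pressure q_all = 320.48 / 3 = 106.83 kPa.
Footing area = 14.3641 m², so allowable column load = 106.83 × 14.3641 = 1534.5 kN.

P_all ≈ 1530 kN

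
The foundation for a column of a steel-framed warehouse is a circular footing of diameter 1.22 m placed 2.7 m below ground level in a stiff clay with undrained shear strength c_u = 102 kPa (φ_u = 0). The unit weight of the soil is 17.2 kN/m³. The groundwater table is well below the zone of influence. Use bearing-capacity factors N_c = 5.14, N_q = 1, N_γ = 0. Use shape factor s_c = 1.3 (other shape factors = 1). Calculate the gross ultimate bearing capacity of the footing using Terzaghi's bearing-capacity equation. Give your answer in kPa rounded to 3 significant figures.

q_ult ≈ 728 kPa

Effective surcharge at the founding depth q = γ·D_f = 17.2 × 2.7 = 46.44 kPa.
q_ult = c·N_c·s_c + q·N_q
     = 102 × 5.14 × 1.3 + 46.44 × 1
     = 681.56 + 46.44 = 728 kPa.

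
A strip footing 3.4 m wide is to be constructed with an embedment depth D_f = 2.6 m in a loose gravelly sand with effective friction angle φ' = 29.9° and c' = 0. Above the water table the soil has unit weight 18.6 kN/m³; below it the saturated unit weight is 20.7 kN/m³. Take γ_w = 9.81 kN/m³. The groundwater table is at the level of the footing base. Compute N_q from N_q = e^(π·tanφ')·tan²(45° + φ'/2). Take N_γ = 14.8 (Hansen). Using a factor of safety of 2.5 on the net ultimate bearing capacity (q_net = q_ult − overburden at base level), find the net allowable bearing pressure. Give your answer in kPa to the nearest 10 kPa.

N_q = e^(π·tan29.9°)·tan²(59.95°) = 18.19.
Overburden at base level: q = 18.6 × 2.6 = 48.36 kPa.
Below the base the soil is submerged, so the ½γBN_γ term uses γ' = 20.7 − 9.81 = 10.89 kN/m³.
Surcharge term q·N_q = 48.36 × 18.194 = 879.85 kPa; self-weight term 0.5·γ·B·N_γ = 0.5 × 10.89 × 3.4 × 14.8 = 273.99 kPa.
q_ult = 879.85 + 273.99 = 1153.8 kPa.
q_net = 1153.8 − 48.36 = 1105.5 kPa.
q_all(net) = 1105.5 / 2.5 = 442.19 kPa.

q_all(net) ≈ 440 kPa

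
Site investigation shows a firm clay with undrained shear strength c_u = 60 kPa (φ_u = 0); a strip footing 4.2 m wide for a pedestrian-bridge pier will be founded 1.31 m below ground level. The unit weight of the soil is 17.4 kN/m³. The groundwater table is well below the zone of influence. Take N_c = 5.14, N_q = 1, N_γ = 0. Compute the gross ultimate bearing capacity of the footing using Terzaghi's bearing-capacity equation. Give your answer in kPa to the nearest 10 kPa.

q_ult ≈ 330 kPa

Overburden at base level: q = 17.4 × 1.31 = 22.794 kPa.
Cohesion term c·N_c = 60 × 5.14 = 308.4 kPa; surcharge term q·N_q = 22.794 × 1 = 22.794 kPa.
q_ult = 308.4 + 22.794 = 331.19 kPa.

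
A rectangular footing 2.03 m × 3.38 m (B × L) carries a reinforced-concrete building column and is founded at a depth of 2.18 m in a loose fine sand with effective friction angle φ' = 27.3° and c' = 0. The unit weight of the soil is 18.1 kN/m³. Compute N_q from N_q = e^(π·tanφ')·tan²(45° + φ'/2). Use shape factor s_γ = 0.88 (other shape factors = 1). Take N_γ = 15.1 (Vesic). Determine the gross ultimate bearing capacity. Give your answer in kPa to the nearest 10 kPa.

tan27.3° = 0.5161, so N_q = e^(π×0.5161)·tan²(58.65°) = 5.061 × 2.694 = 13.64.
q = γ·D_f = 18.1 × 2.18 = 39.458 kPa.
q·N_q = 39.458 × 13.636 = 538.04 kPa
0.5·γ·B·N_γ·s_γ = 0.5 × 18.1 × 2.03 × 15.1 × 0.88 = 244.12 kPa
q_ult = 538.04 + 244.12 = 782.16 kPa.

q_ult ≈ 780 kPa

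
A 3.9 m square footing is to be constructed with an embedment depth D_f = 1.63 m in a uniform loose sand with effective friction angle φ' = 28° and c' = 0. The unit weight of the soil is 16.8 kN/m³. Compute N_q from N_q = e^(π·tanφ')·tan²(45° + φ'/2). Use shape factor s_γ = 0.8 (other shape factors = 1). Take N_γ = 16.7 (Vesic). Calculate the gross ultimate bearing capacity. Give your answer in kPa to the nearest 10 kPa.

q_ult ≈ 840 kPa

tan28° = 0.5317, so N_q = e^(π×0.5317)·tan²(59°) = 5.314 × 2.77 = 14.72.
q = γ·D_f = 16.8 × 1.63 = 27.384 kPa.
q·N_q = 27.384 × 14.72 = 403.09 kPa
0.5·γ·B·N_γ·s_γ = 0.5 × 16.8 × 3.9 × 16.7 × 0.8 = 437.67 kPa
q_ult = 403.09 + 437.67 = 840.76 kPa.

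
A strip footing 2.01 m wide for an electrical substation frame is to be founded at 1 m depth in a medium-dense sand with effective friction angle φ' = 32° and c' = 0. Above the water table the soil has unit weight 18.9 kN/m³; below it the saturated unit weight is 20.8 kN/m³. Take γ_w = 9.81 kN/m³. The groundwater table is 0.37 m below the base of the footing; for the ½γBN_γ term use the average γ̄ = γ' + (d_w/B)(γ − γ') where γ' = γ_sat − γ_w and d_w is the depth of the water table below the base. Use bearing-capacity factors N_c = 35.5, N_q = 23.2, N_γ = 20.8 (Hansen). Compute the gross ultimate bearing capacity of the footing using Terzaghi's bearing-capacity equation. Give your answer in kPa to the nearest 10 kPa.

q = γ·D_f = 18.9 × 1 = 18.9 kPa.
γ' = 10.99 kN/m³; averaging over the depth B below the base, γ̄ = γ' + (d_w/B)(γ − γ') = 12.446 kN/m³.
q·N_q = 18.9 × 23.2 = 438.48 kPa
0.5·γ·B·N_γ = 0.5 × 12.446 × 2.01 × 20.8 = 260.17 kPa
q_ult = 438.48 + 260.17 = 698.65 kPa.

q_ult ≈ 700 kPa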